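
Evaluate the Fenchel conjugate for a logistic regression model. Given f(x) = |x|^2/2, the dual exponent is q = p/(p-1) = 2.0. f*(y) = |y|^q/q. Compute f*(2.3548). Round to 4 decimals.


The conjugate exponent q satisfies 1/p + 1/q = 1.
p = 2, so q = 2/(2 - 1) = 2.0
|y|^q = 2.3548^2.0 = 5.5451
f*(2.3548) = 5.5451 / 2.0 = 2.7725


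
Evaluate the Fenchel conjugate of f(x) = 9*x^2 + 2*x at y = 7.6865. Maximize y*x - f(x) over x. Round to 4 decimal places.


f*(y) = sup_x {y*x - a*x^2 - b*x} = sup_x {(y-b)*x - a*x^2}
FOC: (y - b) - 2a*x = 0 => x* = (y - b)/(2a)
x* = (7.6865 - 2)/(2*9) = 0.3159
f*(7.6865) = (y-b)^2/(4a) = (7.6865 - 2)^2/(4*9)
= 32.3363/36 = 0.8982


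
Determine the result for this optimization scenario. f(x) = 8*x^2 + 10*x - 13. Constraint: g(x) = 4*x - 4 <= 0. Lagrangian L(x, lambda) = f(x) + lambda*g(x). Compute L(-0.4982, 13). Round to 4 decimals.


Step 1: Evaluate f(x).
f(-0.4982) = 8*(-0.4982)^2 + 10*(-0.4982) - 13 = -15.9964
Step 2: Evaluate g(x).
g(-0.4982) = 4*-0.4982 - 4 = -5.9928
Step 3: Compute Lagrangian.
L = -15.9964 + 13*-5.9928 = -93.9028


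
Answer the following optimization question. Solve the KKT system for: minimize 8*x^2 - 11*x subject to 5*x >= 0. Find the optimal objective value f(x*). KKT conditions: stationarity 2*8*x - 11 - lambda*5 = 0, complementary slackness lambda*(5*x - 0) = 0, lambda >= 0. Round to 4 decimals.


Step 1: Try lambda = 0 (constraint inactive).
Stationarity: 2*8*x - 11 = 0
x* = 11/(2*8) = 0.6875
Check constraint: 5*0.6875 = 3.4375 >= 0 -- satisfied.
Step 2: Compute optimal value.
f(x*) = 8*0.6875^2 - 11*0.6875 = -3.7813


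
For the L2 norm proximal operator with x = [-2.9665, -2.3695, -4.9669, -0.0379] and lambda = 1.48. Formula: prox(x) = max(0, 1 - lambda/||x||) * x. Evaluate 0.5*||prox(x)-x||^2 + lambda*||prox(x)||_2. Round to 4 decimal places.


Step 1: Compute ||x||.
||x|| = 6.2519
Step 2: Compute scaling factor.
scale = max(0, 1 - 1.48/6.2519) = 0.7633
Step 3: prox(x) = [-2.2642, -1.8086, -3.7911, -0.0289]
||prox(x)|| = 4.7719
Step 4: Proximal objective.
0.5*||prox-x||^2 = 1.0952
lambda*||prox|| = 7.0624
Total = 8.1576


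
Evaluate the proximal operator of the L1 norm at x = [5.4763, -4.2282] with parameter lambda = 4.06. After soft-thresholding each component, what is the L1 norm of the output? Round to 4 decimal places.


Soft-thresholding with lambda = 4.06:
prox(5.4763) = sign(5.4763)*max(|5.4763| - 4.06, 0) = 1.4163
prox(-4.2282) = sign(-4.2282)*max(|-4.2282| - 4.06, 0) = -0.1682
prox(x) = [1.4163, -0.1682]
||prox(x)||_1 = 1.4163 + 0.1682 = 1.5845


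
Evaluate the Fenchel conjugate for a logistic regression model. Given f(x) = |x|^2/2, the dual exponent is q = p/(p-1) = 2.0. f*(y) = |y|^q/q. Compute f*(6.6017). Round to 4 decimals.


The conjugate exponent q satisfies 1/p + 1/q = 1.
p = 2, so q = 2/(2 - 1) = 2.0
|y|^q = 6.6017^2.0 = 43.5824
f*(6.6017) = 43.5824 / 2.0 = 21.7912


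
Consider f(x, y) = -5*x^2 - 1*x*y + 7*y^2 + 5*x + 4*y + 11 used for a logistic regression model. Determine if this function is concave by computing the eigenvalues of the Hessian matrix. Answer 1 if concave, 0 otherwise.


The Hessian of f(x,y) = -5*x^2 - 1*x*y + 7*y^2 + 5*x + 4*y + 11 is:
H = [[-10, -1], [-1, 14]]
Trace = -10 + 14 = 4
Determinant = -10*14 - (-1)^2 = -141
Discriminant = (4)^2 - 4*-141 = 580.0
Eigenvalues: lambda_1 = -10.0416, lambda_2 = 14.0416
The function is not concave.

0


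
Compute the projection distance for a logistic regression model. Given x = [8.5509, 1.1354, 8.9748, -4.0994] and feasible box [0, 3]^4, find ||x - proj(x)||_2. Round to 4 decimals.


Project each component onto [0, 3].
clip(8.5509) = 3.0, clip(1.1354) = 1.1354, clip(8.9748) = 3.0, clip(-4.0994) = 0.0
Projection = [3.0, 1.1354, 3.0, 0.0]
Squared diffs: [30.8125, 0.0, 35.6982, 16.8051]
Distance = sqrt(83.3158) = 9.1277


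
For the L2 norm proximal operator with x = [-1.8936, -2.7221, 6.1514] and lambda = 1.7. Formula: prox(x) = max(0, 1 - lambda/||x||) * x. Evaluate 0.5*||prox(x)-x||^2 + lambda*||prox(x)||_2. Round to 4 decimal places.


Step 1: Compute ||x||.
||x|| = 6.9882
Step 2: Compute scaling factor.
scale = max(0, 1 - 1.7/6.9882) = 0.7567
Step 3: prox(x) = [-1.433, -2.0599, 4.655]
||prox(x)|| = 5.2882
Step 4: Proximal objective.
0.5*||prox-x||^2 = 1.445
lambda*||prox|| = 8.9899
Total = 10.435


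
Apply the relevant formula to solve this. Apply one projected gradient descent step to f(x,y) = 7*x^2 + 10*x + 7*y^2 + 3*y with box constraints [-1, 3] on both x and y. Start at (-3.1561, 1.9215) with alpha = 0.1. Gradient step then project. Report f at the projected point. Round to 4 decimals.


Step 1: Compute gradient at (-3.1561, 1.9215).
grad_x = 2*7*-3.1561 + 10 = -34.1854
grad_y = 2*7*1.9215 + 3 = 29.901
Step 2: Gradient step.
x_raw = -3.1561 - 0.1*-34.1854 = 0.2624
y_raw = 1.9215 - 0.1*29.901 = -1.0686
Step 3: Project onto [-1, 3].
x_proj = clip(0.2624) = 0.2624
y_proj = clip(-1.0686) = -1.0
Step 4: Evaluate f.
f(0.2624, -1.0) = 7.1065


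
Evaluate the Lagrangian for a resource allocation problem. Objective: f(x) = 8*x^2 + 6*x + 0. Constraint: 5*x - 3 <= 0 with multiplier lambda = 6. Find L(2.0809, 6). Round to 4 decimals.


Step 1: Evaluate f(x).
f(2.0809) = 8*2.0809^2 + 6*2.0809 + 0 = 47.1266
Step 2: Evaluate g(x).
g(2.0809) = 5*2.0809 - 3 = 7.4045
Step 3: Compute Lagrangian.
L = 47.1266 + 6*7.4045 = 91.5536


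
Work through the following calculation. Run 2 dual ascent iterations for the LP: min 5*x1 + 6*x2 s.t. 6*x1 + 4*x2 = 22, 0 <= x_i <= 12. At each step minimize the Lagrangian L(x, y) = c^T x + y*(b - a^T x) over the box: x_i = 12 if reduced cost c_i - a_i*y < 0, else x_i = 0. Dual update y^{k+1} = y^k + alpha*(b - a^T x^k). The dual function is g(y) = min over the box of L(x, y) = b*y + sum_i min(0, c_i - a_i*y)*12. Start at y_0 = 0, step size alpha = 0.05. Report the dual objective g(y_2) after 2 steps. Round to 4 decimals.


Dual ascent for LP: min 5*x1 + 6*x2, 6*x1 + 4*x2 = 22, 0 <= x_i <= 12
Step 1: y^k = 0.0, reduced costs: (5.0, 6.0)
  x^k = (0.0, 0.0), subgradient = b - a^T x = 22.0
  y^{k+1} = 0.0 + 0.05*22.0 = 1.1
Step 2: y^k = 1.1, reduced costs: (-1.6, 1.6)
  x^k = (12.0, 0.0), subgradient = b - a^T x = -50.0
  y^{k+1} = 1.1 + 0.05*-50.0 = -1.4
Dual objective at y_2 = -1.4: reduced costs (13.4, 11.6), box minimizer x = (0.0, 0.0)
g(y_2) = b*y + (c1 - a1*y)*x1 + (c2 - a2*y)*x2 = 22*(-1.4) + 13.4*0.0 + 11.6*0.0 = -30.8 + 0.0 + 0.0 = -30.8


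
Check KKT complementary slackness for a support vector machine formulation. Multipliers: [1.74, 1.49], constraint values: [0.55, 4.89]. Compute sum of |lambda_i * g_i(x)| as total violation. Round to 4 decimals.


KKT complementary slackness check:
lambda_1 * g_1 = 1.74 * 0.55 = 0.957
lambda_2 * g_2 = 1.49 * 4.89 = 7.2861
Total violation = 0.957 + 7.2861 = 8.2431


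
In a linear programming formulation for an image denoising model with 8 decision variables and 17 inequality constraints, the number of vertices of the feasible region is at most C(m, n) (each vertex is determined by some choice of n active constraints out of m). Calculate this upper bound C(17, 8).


Each vertex corresponds to some choice of n active constraints out of m, so the number of vertices is at most C(m, n) = m! / (n!(m-n)!).
m = 17, n = 8
Numerator: 17 * 16 * 15 * 14 * 13 * 12 * 11 * 10
Denominator: 8! = 40320
C(17, 8) = 24310


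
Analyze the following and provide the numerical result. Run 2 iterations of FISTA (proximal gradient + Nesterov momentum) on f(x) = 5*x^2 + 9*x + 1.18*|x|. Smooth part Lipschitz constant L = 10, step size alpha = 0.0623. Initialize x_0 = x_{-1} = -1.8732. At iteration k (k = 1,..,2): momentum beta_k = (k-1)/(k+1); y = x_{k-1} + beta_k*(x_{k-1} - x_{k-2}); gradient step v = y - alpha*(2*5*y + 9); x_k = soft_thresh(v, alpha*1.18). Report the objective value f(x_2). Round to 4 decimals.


FISTA on f(x) = 5*x^2 + 9*x + 1.18*|x|
L = 10, alpha = 0.0623
Iteration 1: beta = 0.0, y = -1.8732 + 0.0*(-1.8732 + 1.8732) = -1.8732
  grad(y) = -9.732, v = y - alpha*grad = -1.2669
  prox(v) = soft_thresh(-1.2669, 0.0735) = -1.1934
Iteration 2: beta = 0.3333, y = -1.1934 + 0.3333*(-1.1934 + 1.8732) = -0.9668
  grad(y) = -0.6678, v = y - alpha*grad = -0.9252
  prox(v) = soft_thresh(-0.9252, 0.0735) = -0.8517
f(x_2) = 5*(-0.8517)^2 + 9*(-0.8517) + 1.18*|-0.8517| = -3.0334


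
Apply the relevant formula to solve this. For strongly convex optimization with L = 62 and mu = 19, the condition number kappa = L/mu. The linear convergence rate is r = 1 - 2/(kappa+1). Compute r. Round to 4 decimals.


Step 1: Compute the condition number.
kappa = L/mu = 62/19 = 3.2632
Step 2: Compute the convergence rate.
r = 1 - 2/(kappa + 1) = 1 - 2*mu/(L + mu) = (L - mu)/(L + mu) = 43/81 = 0.5309


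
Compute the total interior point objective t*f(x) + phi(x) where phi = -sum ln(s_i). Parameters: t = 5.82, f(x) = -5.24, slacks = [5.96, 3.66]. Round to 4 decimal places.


Step 1: Compute log-barrier.
ln values: [1.7851, 1.2975]
phi = -(1.7851 + 1.2975) = -3.0825
Step 2: Compute augmented objective.
t*f(x) = 5.82*-5.24 = -30.4968
Total = -30.4968 - 3.0825 = -33.5793


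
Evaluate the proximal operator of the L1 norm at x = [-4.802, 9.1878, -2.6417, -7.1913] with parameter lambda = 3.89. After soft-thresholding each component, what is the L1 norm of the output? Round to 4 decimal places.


Soft-thresholding with lambda = 3.89:
prox(-4.802) = sign(-4.802)*max(|-4.802| - 3.89, 0) = -0.912
prox(9.1878) = sign(9.1878)*max(|9.1878| - 3.89, 0) = 5.2978
prox(-2.6417) = sign(-2.6417)*max(|-2.6417| - 3.89, 0) = 0.0
prox(-7.1913) = sign(-7.1913)*max(|-7.1913| - 3.89, 0) = -3.3013
prox(x) = [-0.912, 5.2978, 0.0, -3.3013]
||prox(x)||_1 = 0.912 + 5.2978 + 0.0 + 3.3013 = 9.5111


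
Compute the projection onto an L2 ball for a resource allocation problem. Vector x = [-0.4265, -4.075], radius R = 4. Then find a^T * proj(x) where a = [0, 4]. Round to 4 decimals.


Step 1: Compute ||x|| (intermediates to 6 decimals).
||x|| = sqrt((-0.4265)^2 + (-4.075)^2) = 4.097259
Step 2: Project.
Since ||x|| > R, scale = R/||x|| = 4/4.097259 = 0.976262, proj(x) = scale * x
proj(x) = [-0.416376, -3.978268]
Step 3: Dot product.
a^T * proj(x) = 0*(-0.416376) + 4*(-3.978268) = -15.9131


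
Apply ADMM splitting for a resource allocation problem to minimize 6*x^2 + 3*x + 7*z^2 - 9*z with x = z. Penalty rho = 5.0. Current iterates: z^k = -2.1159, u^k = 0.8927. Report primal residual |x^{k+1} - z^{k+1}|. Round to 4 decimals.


ADMM iteration with rho = 5.0, z^k = -2.1159, u^k = 0.8927
Step 1: x-update.
Minimize 6*x^2 + 3*x + (5.0/2)*(x + 2.1159 + 0.8927)^2
FOC: (2*6 + 5.0)*x = -3 + 5.0*(-2.1159 - 0.8927)
x^{k+1} = -1.0614
Step 2: z-update.
Minimize 7*z^2 - 9*z + (5.0/2)*(-1.0614 - z + 0.8927)^2
FOC: (2*7 + 5.0)*z = 9 + 5.0*(-1.0614 + 0.8927)
z^{k+1} = 0.4293
Step 3: u-update.
u^{k+1} = 0.8927 - 1.0614 - 0.4293 = -0.598
Step 4: Primal residual = |-1.0614 - 0.4293| = 1.4907


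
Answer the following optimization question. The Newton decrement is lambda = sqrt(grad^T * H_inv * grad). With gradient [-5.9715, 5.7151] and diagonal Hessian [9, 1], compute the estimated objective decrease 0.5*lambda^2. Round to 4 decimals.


Step 1: H is diagonal, so H^(-1) * g = [-0.6635, 5.7151].
Step 2: g^T H^(-1) g = sum_i g_i^2 / H_ii
  = (-5.9715)^2/9 + (5.7151)^2/1
  = 3.9621 + 32.6624 = 36.6245
Step 3: Objective decrease = 0.5 * g^T H^(-1) g = 18.3122


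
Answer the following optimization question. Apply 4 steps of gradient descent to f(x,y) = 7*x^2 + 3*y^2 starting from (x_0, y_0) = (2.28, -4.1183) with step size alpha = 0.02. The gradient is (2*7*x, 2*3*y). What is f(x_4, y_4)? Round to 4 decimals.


Gradient descent on f(x,y) = 7*x^2 + 3*y^2.
Starting point: (2.28, -4.1183), alpha = 0.02
Step 1: grad_x = 2*7*2.28 = 31.92, grad_y = 2*3*-4.1183 = -24.7098
  x_1 = 2.28 - 0.02*31.92 = 1.6416
  y_1 = -4.1183 - 0.02*-24.7098 = -3.6241
Step 2: grad_x = 2*7*1.6416 = 22.9824, grad_y = 2*3*-3.6241 = -21.7446
  x_2 = 1.6416 - 0.02*22.9824 = 1.182
  y_2 = -3.6241 - 0.02*-21.7446 = -3.1892
Step 3: grad_x = 2*7*1.182 = 16.5473, grad_y = 2*3*-3.1892 = -19.1353
  x_3 = 1.182 - 0.02*16.5473 = 0.851
  y_3 = -3.1892 - 0.02*-19.1353 = -2.8065
Step 4: grad_x = 2*7*0.851 = 11.9141, grad_y = 2*3*-2.8065 = -16.839
  x_4 = 0.851 - 0.02*11.9141 = 0.6127
  y_4 = -2.8065 - 0.02*-16.839 = -2.4697
f(0.6127, -2.4697) = 7*0.6127^2 + 3*(-2.4697)^2 = 20.9266


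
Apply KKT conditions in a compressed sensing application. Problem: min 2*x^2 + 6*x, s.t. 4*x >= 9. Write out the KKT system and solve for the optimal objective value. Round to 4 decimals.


Step 1: Try lambda = 0 (constraint inactive).
x_unc = -6/(2*2) = -1.5
Check: 4*-1.5 = -6.0 < 9 -- violated!
Step 2: Constraint must be active: 4*x = 9
x* = 9/4 = 2.25
lambda = (2*2*2.25 + 6)/4 = 3.75
Step 3: Compute optimal value.
f(x*) = 2*2.25^2 + 6*2.25 = 23.625


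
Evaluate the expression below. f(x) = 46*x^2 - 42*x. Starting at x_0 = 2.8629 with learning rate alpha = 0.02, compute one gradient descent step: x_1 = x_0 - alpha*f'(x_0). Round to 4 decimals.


We compute the gradient at x_0 and apply the update.
f'(x) = 92*x - 42
f'(2.8629) = 92*2.8629 - 42 = 221.3868
x_1 = 2.8629 - 0.02*221.3868 = -1.5648


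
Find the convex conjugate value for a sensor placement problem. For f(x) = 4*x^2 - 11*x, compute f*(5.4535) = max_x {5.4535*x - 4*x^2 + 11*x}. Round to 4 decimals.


f*(y) = sup_x {y*x - a*x^2 - b*x} = sup_x {(y-b)*x - a*x^2}
FOC: (y - b) - 2a*x = 0 => x* = (y - b)/(2a)
x* = (5.4535 + 11)/(2*4) = 2.0567
f*(5.4535) = (y-b)^2/(4a) = (5.4535 + 11)^2/(4*4)
= 270.7177/16 = 16.9199


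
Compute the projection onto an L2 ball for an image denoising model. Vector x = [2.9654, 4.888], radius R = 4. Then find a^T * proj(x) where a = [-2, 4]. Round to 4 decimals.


Step 1: Compute ||x|| (intermediates to 6 decimals).
||x|| = sqrt(2.9654^2 + 4.888^2) = 5.717179
Step 2: Project.
Since ||x|| > R, scale = R/||x|| = 4/5.717179 = 0.699646, proj(x) = scale * x
proj(x) = [2.07473, 3.41987]
Step 3: Dot product.
a^T * proj(x) = -2*2.07473 + 4*3.41987 = 9.53


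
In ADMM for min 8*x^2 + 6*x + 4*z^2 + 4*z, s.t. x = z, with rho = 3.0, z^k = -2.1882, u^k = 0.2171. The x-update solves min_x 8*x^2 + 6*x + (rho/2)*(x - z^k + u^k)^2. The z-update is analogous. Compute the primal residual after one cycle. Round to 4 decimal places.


ADMM iteration with rho = 3.0, z^k = -2.1882, u^k = 0.2171
Step 1: x-update.
Minimize 8*x^2 + 6*x + (3.0/2)*(x + 2.1882 + 0.2171)^2
FOC: (2*8 + 3.0)*x = -6 + 3.0*(-2.1882 - 0.2171)
x^{k+1} = -0.6956
Step 2: z-update.
Minimize 4*z^2 + 4*z + (3.0/2)*(-0.6956 - z + 0.2171)^2
FOC: (2*4 + 3.0)*z = -4 + 3.0*(-0.6956 + 0.2171)
z^{k+1} = -0.4941
Step 3: u-update.
u^{k+1} = 0.2171 - 0.6956 + 0.4941 = 0.0157
Step 4: Primal residual = |-0.6956 + 0.4941| = 0.2014


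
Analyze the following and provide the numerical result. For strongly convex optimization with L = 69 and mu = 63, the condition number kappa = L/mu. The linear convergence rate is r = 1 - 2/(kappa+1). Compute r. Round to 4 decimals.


Step 1: Compute the condition number.
kappa = L/mu = 69/63 = 1.0952
Step 2: Compute the convergence rate.
r = 1 - 2/(kappa + 1) = 1 - 2*mu/(L + mu) = (L - mu)/(L + mu) = 6/132 = 0.0455


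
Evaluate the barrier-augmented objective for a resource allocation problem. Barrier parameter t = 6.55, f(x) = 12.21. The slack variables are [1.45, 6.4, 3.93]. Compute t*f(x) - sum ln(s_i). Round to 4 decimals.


Step 1: Compute log-barrier.
ln values: [0.3716, 1.8563, 1.3686]
phi = -(0.3716 + 1.8563 + 1.3686) = -3.5965
Step 2: Compute augmented objective.
t*f(x) = 6.55*12.21 = 79.9755
Total = 79.9755 - 3.5965 = 76.379


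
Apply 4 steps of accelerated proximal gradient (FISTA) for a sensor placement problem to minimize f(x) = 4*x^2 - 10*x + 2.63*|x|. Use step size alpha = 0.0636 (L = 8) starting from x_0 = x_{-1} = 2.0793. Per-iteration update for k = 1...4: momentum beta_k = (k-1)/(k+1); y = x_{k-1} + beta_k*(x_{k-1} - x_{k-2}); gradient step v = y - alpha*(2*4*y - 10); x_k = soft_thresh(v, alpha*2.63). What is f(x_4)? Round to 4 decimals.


FISTA on f(x) = 4*x^2 - 10*x + 2.63*|x|
L = 8, alpha = 0.0636
Iteration 1: beta = 0.0, y = 2.0793 + 0.0*(2.0793 - 2.0793) = 2.0793
  grad(y) = 6.6344, v = y - alpha*grad = 1.6574
  prox(v) = soft_thresh(1.6574, 0.1673) = 1.4901
Iteration 2: beta = 0.3333, y = 1.4901 + 0.3333*(1.4901 - 2.0793) = 1.2937
  grad(y) = 0.3494, v = y - alpha*grad = 1.2715
  prox(v) = soft_thresh(1.2715, 0.1673) = 1.1042
Iteration 3: beta = 0.5, y = 1.1042 + 0.5*(1.1042 - 1.4901) = 0.9112
  grad(y) = -2.7101, v = y - alpha*grad = 1.0836
  prox(v) = soft_thresh(1.0836, 0.1673) = 0.9163
Iteration 4: beta = 0.6, y = 0.9163 + 0.6*(0.9163 - 1.1042) = 0.8036
  grad(y) = -3.571, v = y - alpha*grad = 1.0307
  prox(v) = soft_thresh(1.0307, 0.1673) = 0.8635
f(x_4) = 4*0.8635^2 - 10*0.8635 + 2.63*|0.8635| = -3.3815


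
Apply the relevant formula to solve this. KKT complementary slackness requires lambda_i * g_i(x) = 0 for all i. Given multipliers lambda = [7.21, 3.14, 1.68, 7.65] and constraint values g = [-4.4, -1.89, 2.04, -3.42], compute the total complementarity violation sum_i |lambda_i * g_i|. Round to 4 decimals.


KKT complementary slackness check:
lambda_1 * g_1 = 7.21 * -4.4 = -31.724
lambda_2 * g_2 = 3.14 * -1.89 = -5.9346
lambda_3 * g_3 = 1.68 * 2.04 = 3.4272
lambda_4 * g_4 = 7.65 * -3.42 = -26.163
Total violation = 31.724 + 5.9346 + 3.4272 + 26.163 = 67.2488


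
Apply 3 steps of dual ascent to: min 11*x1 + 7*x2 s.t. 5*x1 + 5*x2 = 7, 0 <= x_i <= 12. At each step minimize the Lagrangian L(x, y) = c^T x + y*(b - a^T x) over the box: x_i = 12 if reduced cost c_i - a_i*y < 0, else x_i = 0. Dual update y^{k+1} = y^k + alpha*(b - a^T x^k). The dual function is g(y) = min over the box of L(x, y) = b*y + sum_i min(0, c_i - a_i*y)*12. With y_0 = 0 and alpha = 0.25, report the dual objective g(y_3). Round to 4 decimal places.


Dual ascent for LP: min 11*x1 + 7*x2, 5*x1 + 5*x2 = 7, 0 <= x_i <= 12
Step 1: y^k = 0.0, reduced costs: (11.0, 7.0)
  x^k = (0.0, 0.0), subgradient = b - a^T x = 7.0
  y^{k+1} = 0.0 + 0.25*7.0 = 1.75
Step 2: y^k = 1.75, reduced costs: (2.25, -1.75)
  x^k = (0.0, 12.0), subgradient = b - a^T x = -53.0
  y^{k+1} = 1.75 + 0.25*-53.0 = -11.5
Step 3: y^k = -11.5, reduced costs: (68.5, 64.5)
  x^k = (0.0, 0.0), subgradient = b - a^T x = 7.0
  y^{k+1} = -11.5 + 0.25*7.0 = -9.75
Dual objective at y_3 = -9.75: reduced costs (59.75, 55.75), box minimizer x = (0.0, 0.0)
g(y_3) = b*y + (c1 - a1*y)*x1 + (c2 - a2*y)*x2 = 7*(-9.75) + 59.75*0.0 + 55.75*0.0 = -68.25 + 0.0 + 0.0 = -68.25


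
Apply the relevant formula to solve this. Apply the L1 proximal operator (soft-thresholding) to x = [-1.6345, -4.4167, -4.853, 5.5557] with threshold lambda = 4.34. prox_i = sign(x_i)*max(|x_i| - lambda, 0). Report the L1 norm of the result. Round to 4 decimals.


Soft-thresholding with lambda = 4.34:
prox(-1.6345) = sign(-1.6345)*max(|-1.6345| - 4.34, 0) = 0.0
prox(-4.4167) = sign(-4.4167)*max(|-4.4167| - 4.34, 0) = -0.0767
prox(-4.853) = sign(-4.853)*max(|-4.853| - 4.34, 0) = -0.513
prox(5.5557) = sign(5.5557)*max(|5.5557| - 4.34, 0) = 1.2157
prox(x) = [0.0, -0.0767, -0.513, 1.2157]
||prox(x)||_1 = 0.0 + 0.0767 + 0.513 + 1.2157 = 1.8054


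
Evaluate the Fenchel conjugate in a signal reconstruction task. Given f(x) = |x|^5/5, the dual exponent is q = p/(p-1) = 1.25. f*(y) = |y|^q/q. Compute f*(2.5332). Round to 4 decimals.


The conjugate exponent q satisfies 1/p + 1/q = 1.
p = 5, so q = 5/(5 - 1) = 1.25
|y|^q = 2.5332^1.25 = 3.1959
f*(2.5332) = 3.1959 / 1.25 = 2.5567


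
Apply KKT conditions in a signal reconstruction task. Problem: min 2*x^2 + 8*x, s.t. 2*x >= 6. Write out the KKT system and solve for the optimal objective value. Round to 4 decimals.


Step 1: Try lambda = 0 (constraint inactive).
x_unc = -8/(2*2) = -2.0
Check: 2*-2.0 = -4.0 < 6 -- violated!
Step 2: Constraint must be active: 2*x = 6
x* = 6/2 = 3.0
lambda = (2*2*3.0 + 8)/2 = 10.0
Step 3: Compute optimal value.
f(x*) = 2*3.0^2 + 8*3.0 = 42.0


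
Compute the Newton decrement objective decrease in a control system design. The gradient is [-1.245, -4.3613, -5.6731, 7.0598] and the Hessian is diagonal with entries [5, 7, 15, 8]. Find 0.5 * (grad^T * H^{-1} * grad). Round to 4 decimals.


Step 1: H is diagonal, so H^(-1) * g = [-0.249, -0.623, -0.3782, 0.8825].
Step 2: g^T H^(-1) g = sum_i g_i^2 / H_ii
  = (-1.245)^2/5 + (-4.3613)^2/7 + (-5.6731)^2/15 + (7.0598)^2/8
  = 0.31 + 2.7173 + 2.1456 + 6.2301 = 11.403
Step 3: Objective decrease = 0.5 * g^T H^(-1) g = 5.7015


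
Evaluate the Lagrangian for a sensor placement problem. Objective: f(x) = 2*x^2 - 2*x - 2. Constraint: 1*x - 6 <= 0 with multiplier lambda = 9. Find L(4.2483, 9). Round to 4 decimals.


Step 1: Evaluate f(x).
f(4.2483) = 2*4.2483^2 - 2*4.2483 - 2 = 25.5995
Step 2: Evaluate g(x).
g(4.2483) = 1*4.2483 - 6 = -1.7517
Step 3: Compute Lagrangian.
L = 25.5995 + 9*-1.7517 = 9.8342


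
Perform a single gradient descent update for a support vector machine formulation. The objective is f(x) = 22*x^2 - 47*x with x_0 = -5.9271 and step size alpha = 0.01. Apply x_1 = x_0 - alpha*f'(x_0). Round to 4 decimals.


We compute the gradient at x_0 and apply the update.
f'(x) = 44*x - 47
f'(-5.9271) = 44*-5.9271 - 47 = -307.7924
x_1 = -5.9271 - 0.01*-307.7924 = -2.8492


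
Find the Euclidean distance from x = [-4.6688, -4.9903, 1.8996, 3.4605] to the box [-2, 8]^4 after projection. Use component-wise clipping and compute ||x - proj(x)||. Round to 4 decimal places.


Project each component onto [-2, 8].
clip(-4.6688) = -2.0, clip(-4.9903) = -2.0, clip(1.8996) = 1.8996, clip(3.4605) = 3.4605
Projection = [-2.0, -2.0, 1.8996, 3.4605]
Squared diffs: [7.1225, 8.9419, 0.0, 0.0]
Distance = sqrt(16.0644) = 4.008


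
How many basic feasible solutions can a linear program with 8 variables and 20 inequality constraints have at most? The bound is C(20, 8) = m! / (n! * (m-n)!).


Each vertex corresponds to some choice of n active constraints out of m, so the number of vertices is at most C(m, n) = m! / (n!(m-n)!).
m = 20, n = 8
Numerator: 20 * 19 * 18 * 17 * 16 * 15 * 14 * 13
Denominator: 8! = 40320
C(20, 8) = 125970


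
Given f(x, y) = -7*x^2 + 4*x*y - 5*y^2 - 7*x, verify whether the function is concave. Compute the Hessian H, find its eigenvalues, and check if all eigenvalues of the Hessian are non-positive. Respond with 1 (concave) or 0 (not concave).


The Hessian of f(x,y) = -7*x^2 + 4*x*y - 5*y^2 - 7*x is:
H = [[-14, 4], [4, -10]]
Trace = -14 - 10 = -24
Determinant = -14*-10 - (4)^2 = 124
Discriminant = (-24)^2 - 4*124 = 80.0
Eigenvalues: lambda_1 = -16.4721, lambda_2 = -7.5279
The function is concave.

1


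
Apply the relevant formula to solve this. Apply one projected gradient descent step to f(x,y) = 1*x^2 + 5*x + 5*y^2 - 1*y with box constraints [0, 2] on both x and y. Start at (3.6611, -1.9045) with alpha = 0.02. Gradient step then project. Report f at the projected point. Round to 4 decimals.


Step 1: Compute gradient at (3.6611, -1.9045).
grad_x = 2*1*3.6611 + 5 = 12.3222
grad_y = 2*5*-1.9045 - 1 = -20.045
Step 2: Gradient step.
x_raw = 3.6611 - 0.02*12.3222 = 3.4147
y_raw = -1.9045 - 0.02*-20.045 = -1.5036
Step 3: Project onto [0, 2].
x_proj = clip(3.4147) = 2.0
y_proj = clip(-1.5036) = 0.0
Step 4: Evaluate f.
f(2.0, 0.0) = 14.0


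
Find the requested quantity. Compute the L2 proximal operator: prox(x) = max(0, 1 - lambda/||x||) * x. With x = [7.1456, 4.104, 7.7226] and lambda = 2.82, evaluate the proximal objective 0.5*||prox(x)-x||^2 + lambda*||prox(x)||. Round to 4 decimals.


Step 1: Compute ||x||.
||x|| = 11.2934
Step 2: Compute scaling factor.
scale = max(0, 1 - 2.82/11.2934) = 0.7503
Step 3: prox(x) = [5.3613, 3.0792, 5.7942]
||prox(x)|| = 8.4734
Step 4: Proximal objective.
0.5*||prox-x||^2 = 3.9762
lambda*||prox|| = 23.895
Total = 27.8712


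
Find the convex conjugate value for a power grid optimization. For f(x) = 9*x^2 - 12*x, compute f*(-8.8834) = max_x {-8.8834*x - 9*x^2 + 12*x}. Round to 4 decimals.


f*(y) = sup_x {y*x - a*x^2 - b*x} = sup_x {(y-b)*x - a*x^2}
FOC: (y - b) - 2a*x = 0 => x* = (y - b)/(2a)
x* = (-8.8834 + 12)/(2*9) = 0.1731
f*(-8.8834) = (y-b)^2/(4a) = (-8.8834 + 12)^2/(4*9)
= 9.7132/36 = 0.2698


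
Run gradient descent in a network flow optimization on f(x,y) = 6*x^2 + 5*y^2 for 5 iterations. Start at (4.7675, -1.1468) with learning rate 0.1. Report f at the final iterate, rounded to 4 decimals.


Gradient descent on f(x,y) = 6*x^2 + 5*y^2.
Starting point: (4.7675, -1.1468), alpha = 0.1
Step 1: grad_x = 2*6*4.7675 = 57.21, grad_y = 2*5*-1.1468 = -11.468
  x_1 = 4.7675 - 0.1*57.21 = -0.9535
  y_1 = -1.1468 - 0.1*-11.468 = 0.0
Step 2: grad_x = 2*6*-0.9535 = -11.442, grad_y = 2*5*0.0 = 0.0
  x_2 = -0.9535 - 0.1*-11.442 = 0.1907
  y_2 = 0.0 - 0.1*0.0 = 0.0
Step 3: grad_x = 2*6*0.1907 = 2.2884, grad_y = 2*5*0.0 = 0.0
  x_3 = 0.1907 - 0.1*2.2884 = -0.0381
  y_3 = 0.0 - 0.1*0.0 = 0.0
Step 4: grad_x = 2*6*-0.0381 = -0.4577, grad_y = 2*5*0.0 = 0.0
  x_4 = -0.0381 - 0.1*-0.4577 = 0.0076
  y_4 = 0.0 - 0.1*0.0 = 0.0
Step 5: grad_x = 2*6*0.0076 = 0.0915, grad_y = 2*5*0.0 = 0.0
  x_5 = 0.0076 - 0.1*0.0915 = -0.0015
  y_5 = 0.0 - 0.1*0.0 = 0.0
f(-0.0015, 0.0) = 6*(-0.0015)^2 + 5*0.0^2 = 0.0


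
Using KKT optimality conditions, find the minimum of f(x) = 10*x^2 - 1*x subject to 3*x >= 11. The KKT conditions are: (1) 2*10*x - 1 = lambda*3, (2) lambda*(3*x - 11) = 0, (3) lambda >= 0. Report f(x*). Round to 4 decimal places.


Step 1: Try lambda = 0 (constraint inactive).
x_unc = 1/(2*10) = 0.05
Check: 3*0.05 = 0.15 < 11 -- violated!
Step 2: Constraint must be active: 3*x = 11
x* = 11/3 = 3.6667 (rounded; the exact value 11/3 is used below)
lambda = (2*10*(11/3) - 1)/3 = 24.1111
Step 3: Compute optimal value.
f(x*) = 10*(11/3)^2 - 1*(11/3) = 130.7778


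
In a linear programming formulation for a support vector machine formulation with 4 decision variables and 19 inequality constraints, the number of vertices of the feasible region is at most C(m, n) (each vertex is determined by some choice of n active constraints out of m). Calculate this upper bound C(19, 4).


Each vertex corresponds to some choice of n active constraints out of m, so the number of vertices is at most C(m, n) = m! / (n!(m-n)!).
m = 19, n = 4
Numerator: 19 * 18 * 17 * 16
Denominator: 4! = 24
C(19, 4) = 3876


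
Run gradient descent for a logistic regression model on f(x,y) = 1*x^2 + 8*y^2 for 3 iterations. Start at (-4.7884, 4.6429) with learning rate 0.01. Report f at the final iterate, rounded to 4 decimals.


Gradient descent on f(x,y) = 1*x^2 + 8*y^2.
Starting point: (-4.7884, 4.6429), alpha = 0.01
Step 1: grad_x = 2*1*-4.7884 = -9.5768, grad_y = 2*8*4.6429 = 74.2864
  x_1 = -4.7884 - 0.01*-9.5768 = -4.6926
  y_1 = 4.6429 - 0.01*74.2864 = 3.9
Step 2: grad_x = 2*1*-4.6926 = -9.3853, grad_y = 2*8*3.9 = 62.4006
  x_2 = -4.6926 - 0.01*-9.3853 = -4.5988
  y_2 = 3.9 - 0.01*62.4006 = 3.276
Step 3: grad_x = 2*1*-4.5988 = -9.1976, grad_y = 2*8*3.276 = 52.4165
  x_3 = -4.5988 - 0.01*-9.1976 = -4.5068
  y_3 = 3.276 - 0.01*52.4165 = 2.7519
f(-4.5068, 2.7519) = 1*(-4.5068)^2 + 8*2.7519^2 = 80.8934


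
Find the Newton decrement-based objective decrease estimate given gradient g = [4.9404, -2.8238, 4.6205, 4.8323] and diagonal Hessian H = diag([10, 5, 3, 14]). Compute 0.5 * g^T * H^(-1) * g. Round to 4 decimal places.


Step 1: H is diagonal, so H^(-1) * g = [0.494, -0.5648, 1.5402, 0.3452].
Step 2: g^T H^(-1) g = sum_i g_i^2 / H_ii
  = (4.9404)^2/10 + (-2.8238)^2/5 + (4.6205)^2/3 + (4.8323)^2/14
  = 2.4408 + 1.5948 + 7.1163 + 1.6679 = 12.8198
Step 3: Objective decrease = 0.5 * g^T H^(-1) g = 6.4099


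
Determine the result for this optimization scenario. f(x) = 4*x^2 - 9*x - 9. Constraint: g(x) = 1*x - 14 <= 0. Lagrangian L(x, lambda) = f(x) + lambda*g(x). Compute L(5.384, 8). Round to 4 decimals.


Step 1: Evaluate f(x).
f(5.384) = 4*5.384^2 - 9*5.384 - 9 = 58.4938
Step 2: Evaluate g(x).
g(5.384) = 1*5.384 - 14 = -8.616
Step 3: Compute Lagrangian.
L = 58.4938 + 8*-8.616 = -10.4342


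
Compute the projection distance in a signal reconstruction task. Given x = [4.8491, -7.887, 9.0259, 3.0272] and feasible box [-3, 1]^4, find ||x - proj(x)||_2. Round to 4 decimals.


Project each component onto [-3, 1].
clip(4.8491) = 1.0, clip(-7.887) = -3.0, clip(9.0259) = 1.0, clip(3.0272) = 1.0
Projection = [1.0, -3.0, 1.0, 1.0]
Squared diffs: [14.8156, 23.8828, 64.4151, 4.1095]
Distance = sqrt(107.223) = 10.3549


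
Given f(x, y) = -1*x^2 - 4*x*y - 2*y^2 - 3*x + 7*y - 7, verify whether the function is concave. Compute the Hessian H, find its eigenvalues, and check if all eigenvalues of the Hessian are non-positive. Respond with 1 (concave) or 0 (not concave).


The Hessian of f(x,y) = -1*x^2 - 4*x*y - 2*y^2 - 3*x + 7*y - 7 is:
H = [[-2, -4], [-4, -4]]
Trace = -2 - 4 = -6
Determinant = -2*-4 - (-4)^2 = -8
Discriminant = (-6)^2 - 4*-8 = 68.0
Eigenvalues: lambda_1 = -7.1231, lambda_2 = 1.1231
The function is not concave.

0


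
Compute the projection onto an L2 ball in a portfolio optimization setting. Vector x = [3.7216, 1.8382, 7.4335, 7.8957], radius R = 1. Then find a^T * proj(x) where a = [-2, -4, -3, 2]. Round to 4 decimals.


Step 1: Compute ||x|| (intermediates to 6 decimals).
||x|| = sqrt(3.7216^2 + 1.8382^2 + 7.4335^2 + 7.8957^2) = 11.611558
Step 2: Project.
Since ||x|| > R, scale = R/||x|| = 1/11.611558 = 0.086121, proj(x) = scale * x
proj(x) = [0.320508, 0.158308, 0.64018, 0.679986]
Step 3: Dot product.
a^T * proj(x) = -2*0.320508 - 4*0.158308 - 3*0.64018 + 2*0.679986 = -1.8348


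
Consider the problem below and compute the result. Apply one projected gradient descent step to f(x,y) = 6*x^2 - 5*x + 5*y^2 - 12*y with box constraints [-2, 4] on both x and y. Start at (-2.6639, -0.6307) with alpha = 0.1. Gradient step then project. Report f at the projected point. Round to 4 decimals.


Step 1: Compute gradient at (-2.6639, -0.6307).
grad_x = 2*6*-2.6639 - 5 = -36.9668
grad_y = 2*5*-0.6307 - 12 = -18.307
Step 2: Gradient step.
x_raw = -2.6639 - 0.1*-36.9668 = 1.0328
y_raw = -0.6307 - 0.1*-18.307 = 1.2
Step 3: Project onto [-2, 4].
x_proj = clip(1.0328) = 1.0328
y_proj = clip(1.2) = 1.2
Step 4: Evaluate f.
f(1.0328, 1.2) = -5.9641


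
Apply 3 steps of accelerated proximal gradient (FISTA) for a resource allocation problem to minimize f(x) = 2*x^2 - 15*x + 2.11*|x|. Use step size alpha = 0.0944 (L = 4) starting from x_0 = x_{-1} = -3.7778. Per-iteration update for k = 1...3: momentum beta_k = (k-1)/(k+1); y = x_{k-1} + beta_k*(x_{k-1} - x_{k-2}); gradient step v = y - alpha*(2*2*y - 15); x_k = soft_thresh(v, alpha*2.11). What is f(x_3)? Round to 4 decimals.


FISTA on f(x) = 2*x^2 - 15*x + 2.11*|x|
L = 4, alpha = 0.0944
Iteration 1: beta = 0.0, y = -3.7778 + 0.0*(-3.7778 + 3.7778) = -3.7778
  grad(y) = -30.1112, v = y - alpha*grad = -0.9353
  prox(v) = soft_thresh(-0.9353, 0.1992) = -0.7361
Iteration 2: beta = 0.3333, y = -0.7361 + 0.3333*(-0.7361 + 3.7778) = 0.2778
  grad(y) = -13.8889, v = y - alpha*grad = 1.5889
  prox(v) = soft_thresh(1.5889, 0.1992) = 1.3897
Iteration 3: beta = 0.5, y = 1.3897 + 0.5*(1.3897 + 0.7361) = 2.4526
  grad(y) = -5.1895, v = y - alpha*grad = 2.9425
  prox(v) = soft_thresh(2.9425, 0.1992) = 2.7433
f(x_3) = 2*2.7433^2 - 15*2.7433 + 2.11*|2.7433| = -20.3098


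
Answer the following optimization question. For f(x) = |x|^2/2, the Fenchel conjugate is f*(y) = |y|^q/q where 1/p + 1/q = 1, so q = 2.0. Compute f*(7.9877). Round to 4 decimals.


The conjugate exponent q satisfies 1/p + 1/q = 1.
p = 2, so q = 2/(2 - 1) = 2.0
|y|^q = 7.9877^2.0 = 63.8034
f*(7.9877) = 63.8034 / 2.0 = 31.9017


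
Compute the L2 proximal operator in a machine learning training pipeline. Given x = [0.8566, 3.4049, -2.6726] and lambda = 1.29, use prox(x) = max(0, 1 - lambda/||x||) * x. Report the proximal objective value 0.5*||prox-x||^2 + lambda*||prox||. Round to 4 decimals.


Step 1: Compute ||x||.
||x|| = 4.4125
Step 2: Compute scaling factor.
scale = max(0, 1 - 1.29/4.4125) = 0.7076
Step 3: prox(x) = [0.6062, 2.4095, -1.8913]
||prox(x)|| = 3.1225
Step 4: Proximal objective.
0.5*||prox-x||^2 = 0.8321
lambda*||prox|| = 4.028
Total = 4.86


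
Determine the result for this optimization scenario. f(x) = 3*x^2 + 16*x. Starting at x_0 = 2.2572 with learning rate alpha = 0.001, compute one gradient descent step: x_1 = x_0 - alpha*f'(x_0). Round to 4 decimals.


We compute the gradient at x_0 and apply the update.
f'(x) = 6*x + 16
f'(2.2572) = 6*2.2572 + 16 = 29.5432
x_1 = 2.2572 - 0.001*29.5432 = 2.2277


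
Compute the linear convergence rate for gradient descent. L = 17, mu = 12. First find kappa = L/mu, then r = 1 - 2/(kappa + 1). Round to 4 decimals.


Step 1: Compute the condition number.
kappa = L/mu = 17/12 = 1.4167
Step 2: Compute the convergence rate.
r = 1 - 2/(kappa + 1) = 1 - 2*mu/(L + mu) = (L - mu)/(L + mu) = 5/29 = 0.1724


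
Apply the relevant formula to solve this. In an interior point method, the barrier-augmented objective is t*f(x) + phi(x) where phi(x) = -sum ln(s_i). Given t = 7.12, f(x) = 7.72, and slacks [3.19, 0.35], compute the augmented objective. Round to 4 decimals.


Step 1: Compute log-barrier.
ln values: [1.16, -1.0498]
phi = -(1.16 - 1.0498) = -0.1102
Step 2: Compute augmented objective.
t*f(x) = 7.12*7.72 = 54.9664
Total = 54.9664 - 0.1102 = 54.8562


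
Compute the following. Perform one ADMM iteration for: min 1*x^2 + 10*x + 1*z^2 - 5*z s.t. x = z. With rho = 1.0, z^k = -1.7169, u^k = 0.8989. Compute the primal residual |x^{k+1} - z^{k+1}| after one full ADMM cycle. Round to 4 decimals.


ADMM iteration with rho = 1.0, z^k = -1.7169, u^k = 0.8989
Step 1: x-update.
Minimize 1*x^2 + 10*x + (1.0/2)*(x + 1.7169 + 0.8989)^2
FOC: (2*1 + 1.0)*x = -10 + 1.0*(-1.7169 - 0.8989)
x^{k+1} = -4.2053
Step 2: z-update.
Minimize 1*z^2 - 5*z + (1.0/2)*(-4.2053 - z + 0.8989)^2
FOC: (2*1 + 1.0)*z = 5 + 1.0*(-4.2053 + 0.8989)
z^{k+1} = 0.5645
Step 3: u-update.
u^{k+1} = 0.8989 - 4.2053 - 0.5645 = -3.8709
Step 4: Primal residual = |-4.2053 - 0.5645| = 4.7698


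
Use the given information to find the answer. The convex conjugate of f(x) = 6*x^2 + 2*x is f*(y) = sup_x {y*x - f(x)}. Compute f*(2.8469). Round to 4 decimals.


f*(y) = sup_x {y*x - a*x^2 - b*x} = sup_x {(y-b)*x - a*x^2}
FOC: (y - b) - 2a*x = 0 => x* = (y - b)/(2a)
x* = (2.8469 - 2)/(2*6) = 0.0706
f*(2.8469) = (y-b)^2/(4a) = (2.8469 - 2)^2/(4*6)
= 0.7172/24 = 0.0299


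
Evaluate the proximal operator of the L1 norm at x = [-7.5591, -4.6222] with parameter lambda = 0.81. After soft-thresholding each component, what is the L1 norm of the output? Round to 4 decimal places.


Soft-thresholding with lambda = 0.81:
prox(-7.5591) = sign(-7.5591)*max(|-7.5591| - 0.81, 0) = -6.7491
prox(-4.6222) = sign(-4.6222)*max(|-4.6222| - 0.81, 0) = -3.8122
prox(x) = [-6.7491, -3.8122]
||prox(x)||_1 = 6.7491 + 3.8122 = 10.5613


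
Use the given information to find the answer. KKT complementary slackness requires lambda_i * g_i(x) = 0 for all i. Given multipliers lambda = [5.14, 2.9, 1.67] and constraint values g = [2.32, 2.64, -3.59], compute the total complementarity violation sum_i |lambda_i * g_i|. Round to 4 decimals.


KKT complementary slackness check:
lambda_1 * g_1 = 5.14 * 2.32 = 11.9248
lambda_2 * g_2 = 2.9 * 2.64 = 7.656
lambda_3 * g_3 = 1.67 * -3.59 = -5.9953
Total violation = 11.9248 + 7.656 + 5.9953 = 25.5761


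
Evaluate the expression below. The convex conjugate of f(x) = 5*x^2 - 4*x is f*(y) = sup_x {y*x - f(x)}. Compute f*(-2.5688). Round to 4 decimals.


f*(y) = sup_x {y*x - a*x^2 - b*x} = sup_x {(y-b)*x - a*x^2}
FOC: (y - b) - 2a*x = 0 => x* = (y - b)/(2a)
x* = (-2.5688 + 4)/(2*5) = 0.1431
f*(-2.5688) = (y-b)^2/(4a) = (-2.5688 + 4)^2/(4*5)
= 2.0483/20 = 0.1024


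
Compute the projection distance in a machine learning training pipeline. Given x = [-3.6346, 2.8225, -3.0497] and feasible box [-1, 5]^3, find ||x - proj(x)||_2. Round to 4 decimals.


Project each component onto [-1, 5].
clip(-3.6346) = -1.0, clip(2.8225) = 2.8225, clip(-3.0497) = -1.0
Projection = [-1.0, 2.8225, -1.0]
Squared diffs: [6.9411, 0.0, 4.2013]
Distance = sqrt(11.1424) = 3.338


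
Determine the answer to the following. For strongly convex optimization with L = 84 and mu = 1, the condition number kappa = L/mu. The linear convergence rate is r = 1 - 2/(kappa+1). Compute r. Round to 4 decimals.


Step 1: Compute the condition number.
kappa = L/mu = 84/1 = 84.0
Step 2: Compute the convergence rate.
r = 1 - 2/(kappa + 1) = 1 - 2*mu/(L + mu) = (L - mu)/(L + mu) = 83/85 = 0.9765


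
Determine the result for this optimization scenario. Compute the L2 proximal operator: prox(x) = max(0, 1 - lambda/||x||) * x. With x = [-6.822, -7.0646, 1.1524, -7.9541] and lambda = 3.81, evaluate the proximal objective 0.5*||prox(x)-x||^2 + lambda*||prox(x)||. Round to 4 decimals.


Step 1: Compute ||x||.
||x|| = 12.6903
Step 2: Compute scaling factor.
scale = max(0, 1 - 3.81/12.6903) = 0.6998
Step 3: prox(x) = [-4.7738, -4.9436, 0.8064, -5.566]
||prox(x)|| = 8.8803
Step 4: Proximal objective.
0.5*||prox-x||^2 = 7.2581
lambda*||prox|| = 33.8339
Total = 41.092


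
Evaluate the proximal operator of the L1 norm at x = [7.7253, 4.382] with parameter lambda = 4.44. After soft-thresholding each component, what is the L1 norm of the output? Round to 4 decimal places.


Soft-thresholding with lambda = 4.44:
prox(7.7253) = sign(7.7253)*max(|7.7253| - 4.44, 0) = 3.2853
prox(4.382) = sign(4.382)*max(|4.382| - 4.44, 0) = 0.0
prox(x) = [3.2853, 0.0]
||prox(x)||_1 = 3.2853 + 0.0 = 3.2853


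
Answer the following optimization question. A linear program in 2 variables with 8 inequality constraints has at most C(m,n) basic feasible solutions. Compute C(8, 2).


Each vertex corresponds to some choice of n active constraints out of m, so the number of vertices is at most C(m, n) = m! / (n!(m-n)!).
m = 8, n = 2
Numerator: 8 * 7
Denominator: 2! = 2
C(8, 2) = 28


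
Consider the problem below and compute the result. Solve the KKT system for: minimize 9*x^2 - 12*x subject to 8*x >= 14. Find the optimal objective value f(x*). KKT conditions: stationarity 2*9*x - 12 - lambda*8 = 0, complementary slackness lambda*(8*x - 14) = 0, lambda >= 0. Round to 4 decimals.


Step 1: Try lambda = 0 (constraint inactive).
x_unc = 12/(2*9) = 0.6667
Check: 8*0.6667 = 5.3336 < 14 -- violated!
Step 2: Constraint must be active: 8*x = 14
x* = 14/8 = 1.75
lambda = (2*9*1.75 - 12)/8 = 2.4375
Step 3: Compute optimal value.
f(x*) = 9*1.75^2 - 12*1.75 = 6.5625


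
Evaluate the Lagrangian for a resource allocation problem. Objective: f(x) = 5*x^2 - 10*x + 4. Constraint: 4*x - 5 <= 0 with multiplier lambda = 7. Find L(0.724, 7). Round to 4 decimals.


Step 1: Evaluate f(x).
f(0.724) = 5*0.724^2 - 10*0.724 + 4 = -0.6191
Step 2: Evaluate g(x).
g(0.724) = 4*0.724 - 5 = -2.104
Step 3: Compute Lagrangian.
L = -0.6191 + 7*-2.104 = -15.3471


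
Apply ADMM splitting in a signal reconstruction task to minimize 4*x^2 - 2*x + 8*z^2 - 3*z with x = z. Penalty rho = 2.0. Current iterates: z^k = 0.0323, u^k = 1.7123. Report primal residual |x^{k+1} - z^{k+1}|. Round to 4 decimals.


ADMM iteration with rho = 2.0, z^k = 0.0323, u^k = 1.7123
Step 1: x-update.
Minimize 4*x^2 - 2*x + (2.0/2)*(x - 0.0323 + 1.7123)^2
FOC: (2*4 + 2.0)*x = 2 + 2.0*(0.0323 - 1.7123)
x^{k+1} = -0.136
Step 2: z-update.
Minimize 8*z^2 - 3*z + (2.0/2)*(-0.136 - z + 1.7123)^2
FOC: (2*8 + 2.0)*z = 3 + 2.0*(-0.136 + 1.7123)
z^{k+1} = 0.3418
Step 3: u-update.
u^{k+1} = 1.7123 - 0.136 - 0.3418 = 1.2345
Step 4: Primal residual = |-0.136 - 0.3418| = 0.4778


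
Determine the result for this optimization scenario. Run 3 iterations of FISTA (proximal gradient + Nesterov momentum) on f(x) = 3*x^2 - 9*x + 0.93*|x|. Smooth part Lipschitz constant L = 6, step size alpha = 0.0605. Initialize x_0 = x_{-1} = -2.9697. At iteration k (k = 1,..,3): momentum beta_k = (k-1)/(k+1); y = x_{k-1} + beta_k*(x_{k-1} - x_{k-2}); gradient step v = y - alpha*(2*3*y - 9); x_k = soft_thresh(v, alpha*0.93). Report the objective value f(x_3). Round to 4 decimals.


FISTA on f(x) = 3*x^2 - 9*x + 0.93*|x|
L = 6, alpha = 0.0605
Iteration 1: beta = 0.0, y = -2.9697 + 0.0*(-2.9697 + 2.9697) = -2.9697
  grad(y) = -26.8182, v = y - alpha*grad = -1.3472
  prox(v) = soft_thresh(-1.3472, 0.0563) = -1.2909
Iteration 2: beta = 0.3333, y = -1.2909 + 0.3333*(-1.2909 + 2.9697) = -0.7313
  grad(y) = -13.3881, v = y - alpha*grad = 0.0786
  prox(v) = soft_thresh(0.0786, 0.0563) = 0.0224
Iteration 3: beta = 0.5, y = 0.0224 + 0.5*(0.0224 + 1.2909) = 0.679
  grad(y) = -4.9259, v = y - alpha*grad = 0.977
  prox(v) = soft_thresh(0.977, 0.0563) = 0.9208
f(x_3) = 3*0.9208^2 - 9*0.9208 + 0.93*|0.9208| = -4.8872
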